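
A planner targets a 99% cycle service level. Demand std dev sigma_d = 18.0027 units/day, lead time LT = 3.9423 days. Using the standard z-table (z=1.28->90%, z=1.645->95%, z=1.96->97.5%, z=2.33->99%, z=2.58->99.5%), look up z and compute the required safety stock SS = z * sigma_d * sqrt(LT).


From the table, SL = 99% corresponds to z = 2.33
sqrt(LT) = sqrt(3.9423) = 1.9855
SS = 2.33 * 18.0027 * 1.9855 = 83.2853

83.2853 units


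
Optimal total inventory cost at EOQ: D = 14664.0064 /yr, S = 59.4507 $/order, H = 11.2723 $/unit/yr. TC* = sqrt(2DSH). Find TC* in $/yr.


2*D*S*H = 19654054.1498
TC* = sqrt(19654054.1498) = 4433.2893

4433.2893 $/yr


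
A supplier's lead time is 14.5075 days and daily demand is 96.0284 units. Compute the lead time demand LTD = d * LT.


LTD = 96.0284 * 14.5075 = 1393.1320

1393.1320 units


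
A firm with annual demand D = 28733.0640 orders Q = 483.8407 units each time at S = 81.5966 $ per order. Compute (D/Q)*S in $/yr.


Number of orders = D/Q = 59.3854
Cost = 59.3854 * 81.5966 = 4845.6451

4845.6451 $/yr


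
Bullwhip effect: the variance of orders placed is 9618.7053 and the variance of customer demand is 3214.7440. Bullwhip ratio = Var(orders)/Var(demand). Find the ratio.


BW = 9618.7053 / 3214.7440 = 2.9921

2.9921


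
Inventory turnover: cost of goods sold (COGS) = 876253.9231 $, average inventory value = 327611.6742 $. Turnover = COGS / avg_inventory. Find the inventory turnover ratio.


Turnover = 876253.9231 / 327611.6742 = 2.6747

2.6747


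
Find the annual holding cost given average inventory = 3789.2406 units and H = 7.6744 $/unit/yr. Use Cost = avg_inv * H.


Cost = 3789.2406 * 7.6744 = 29080.1481

29080.1481 $/yr


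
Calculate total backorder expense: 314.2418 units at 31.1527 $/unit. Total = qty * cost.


Total = 314.2418 * 31.1527 = 9789.4805

9789.4805 $


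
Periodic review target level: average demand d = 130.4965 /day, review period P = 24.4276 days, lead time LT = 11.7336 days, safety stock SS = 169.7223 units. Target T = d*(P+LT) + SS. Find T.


P + LT = 36.1612
d*(P+LT) = 130.4965 * 36.1612 = 4718.9100
T = 4718.9100 + 169.7223 = 4888.6323

4888.6323 units


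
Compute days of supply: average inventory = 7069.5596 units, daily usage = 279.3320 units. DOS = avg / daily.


DOS = 7069.5596 / 279.3320 = 25.3088

25.3088 days


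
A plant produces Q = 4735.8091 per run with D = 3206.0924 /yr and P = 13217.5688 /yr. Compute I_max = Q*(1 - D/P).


D/P = 0.2426
1 - D/P = 0.7574
I_max = 4735.8091 * 0.7574 = 3587.0773

3587.0773 units


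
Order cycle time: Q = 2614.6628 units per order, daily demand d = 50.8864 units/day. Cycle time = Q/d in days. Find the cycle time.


Cycle = 2614.6628 / 50.8864 = 51.3823

51.3823 days


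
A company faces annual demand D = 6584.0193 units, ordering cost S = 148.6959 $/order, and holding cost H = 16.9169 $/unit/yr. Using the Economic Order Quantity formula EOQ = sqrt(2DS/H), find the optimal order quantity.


2*D*S = 2 * 6584.0193 * 148.6959 = 1958033.3509
2*D*S/H = 115744.2174
EOQ = sqrt(115744.2174) = 340.2120

340.2120 units


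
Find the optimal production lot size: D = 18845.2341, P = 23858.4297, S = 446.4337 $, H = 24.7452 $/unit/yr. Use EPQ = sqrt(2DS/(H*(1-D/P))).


1 - D/P = 1 - 0.7899 = 0.2101
H*(1-D/P) = 5.1995
2DS = 16826295.1733
EPQ = sqrt(3236120.9219) = 1798.9222

1798.9222 units


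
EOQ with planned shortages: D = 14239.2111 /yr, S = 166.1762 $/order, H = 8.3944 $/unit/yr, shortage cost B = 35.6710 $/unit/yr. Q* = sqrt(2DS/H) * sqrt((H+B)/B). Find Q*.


sqrt(2DS/H) = 750.8402
sqrt((H+B)/B) = 1.1115
Q* = 750.8402 * 1.1115 = 834.5239

834.5239 units


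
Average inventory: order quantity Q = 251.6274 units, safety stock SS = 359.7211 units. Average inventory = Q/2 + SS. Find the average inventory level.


Q/2 = 125.8137
Avg = 125.8137 + 359.7211 = 485.5348

485.5348 units


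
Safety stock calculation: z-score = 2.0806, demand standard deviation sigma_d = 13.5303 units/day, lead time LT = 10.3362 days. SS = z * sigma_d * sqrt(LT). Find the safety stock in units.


sqrt(LT) = sqrt(10.3362) = 3.2150
SS = 2.0806 * 13.5303 * 3.2150 = 90.5058

90.5058 units


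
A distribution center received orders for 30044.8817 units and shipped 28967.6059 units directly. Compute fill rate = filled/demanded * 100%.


FR = 28967.6059 / 30044.8817 * 100 = 96.4144

96.4144%


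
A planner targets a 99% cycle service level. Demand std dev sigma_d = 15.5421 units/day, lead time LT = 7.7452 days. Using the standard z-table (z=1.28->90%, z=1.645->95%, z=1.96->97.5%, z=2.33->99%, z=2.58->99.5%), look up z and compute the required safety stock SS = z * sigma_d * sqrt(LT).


From the table, SL = 99% corresponds to z = 2.33
sqrt(LT) = sqrt(7.7452) = 2.7830
SS = 2.33 * 15.5421 * 2.7830 = 100.7818

100.7818 units


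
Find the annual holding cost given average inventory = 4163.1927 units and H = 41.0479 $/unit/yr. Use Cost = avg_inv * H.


Cost = 4163.1927 * 41.0479 = 170890.3176

170890.3176 $/yr


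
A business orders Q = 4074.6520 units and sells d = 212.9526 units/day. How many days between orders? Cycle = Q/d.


Cycle = 4074.6520 / 212.9526 = 19.1341

19.1341 days


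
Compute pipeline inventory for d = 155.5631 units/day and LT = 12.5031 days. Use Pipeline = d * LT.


Pipeline = 155.5631 * 12.5031 = 1945.0210

1945.0210 units


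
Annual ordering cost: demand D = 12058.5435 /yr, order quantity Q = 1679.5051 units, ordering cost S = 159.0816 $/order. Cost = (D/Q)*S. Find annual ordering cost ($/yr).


Number of orders = D/Q = 7.1798
Cost = 7.1798 * 159.0816 = 1142.1772

1142.1772 $/yr


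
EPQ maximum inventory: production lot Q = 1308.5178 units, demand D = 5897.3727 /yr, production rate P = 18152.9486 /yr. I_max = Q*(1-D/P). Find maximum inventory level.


D/P = 0.3249
1 - D/P = 0.6751
I_max = 1308.5178 * 0.6751 = 883.4179

883.4179 units


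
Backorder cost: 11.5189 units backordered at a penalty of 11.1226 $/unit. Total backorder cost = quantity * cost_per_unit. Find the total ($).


Total = 11.5189 * 11.1226 = 128.1201

128.1201 $


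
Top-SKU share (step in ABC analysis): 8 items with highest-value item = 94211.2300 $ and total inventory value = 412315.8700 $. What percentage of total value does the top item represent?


Top item = 94211.2300
Total = 412315.8700
Percentage = 94211.2300 / 412315.8700 * 100 = 22.8493

22.8493%


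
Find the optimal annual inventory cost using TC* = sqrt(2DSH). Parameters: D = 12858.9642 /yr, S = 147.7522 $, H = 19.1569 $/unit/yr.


2*D*S*H = 72793930.7608
TC* = sqrt(72793930.7608) = 8531.9359

8531.9359 $/yr


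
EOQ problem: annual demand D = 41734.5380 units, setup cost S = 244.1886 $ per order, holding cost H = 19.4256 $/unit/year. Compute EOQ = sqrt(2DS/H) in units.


2*D*S = 2 * 41734.5380 * 244.1886 = 20382196.8117
2*D*S/H = 1049244.1321
EOQ = sqrt(1049244.1321) = 1024.3262

1024.3262 units


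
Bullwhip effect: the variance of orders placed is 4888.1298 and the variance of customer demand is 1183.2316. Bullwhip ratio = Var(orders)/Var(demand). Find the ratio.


BW = 4888.1298 / 1183.2316 = 4.1312

4.1312


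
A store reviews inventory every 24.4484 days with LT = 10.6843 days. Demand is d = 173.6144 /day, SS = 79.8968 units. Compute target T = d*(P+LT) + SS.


P + LT = 35.1327
d*(P+LT) = 173.6144 * 35.1327 = 6099.5426
T = 6099.5426 + 79.8968 = 6179.4394

6179.4394 units


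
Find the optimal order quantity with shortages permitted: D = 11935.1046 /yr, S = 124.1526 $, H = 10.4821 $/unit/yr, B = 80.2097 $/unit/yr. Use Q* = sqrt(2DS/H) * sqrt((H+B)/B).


sqrt(2DS/H) = 531.7186
sqrt((H+B)/B) = 1.0633
Q* = 531.7186 * 1.0633 = 565.3956

565.3956 units


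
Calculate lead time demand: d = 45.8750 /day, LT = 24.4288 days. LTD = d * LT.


LTD = 45.8750 * 24.4288 = 1120.6712

1120.6712 units


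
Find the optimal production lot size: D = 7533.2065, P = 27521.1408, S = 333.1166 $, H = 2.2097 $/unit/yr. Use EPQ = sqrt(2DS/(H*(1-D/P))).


1 - D/P = 1 - 0.2737 = 0.7263
H*(1-D/P) = 1.6049
2DS = 5018872.2728
EPQ = sqrt(3127312.9740) = 1768.4210

1768.4210 units


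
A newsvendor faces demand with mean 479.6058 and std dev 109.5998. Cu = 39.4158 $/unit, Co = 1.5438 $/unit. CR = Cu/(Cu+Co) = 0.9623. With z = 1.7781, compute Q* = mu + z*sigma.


CR = Cu/(Cu+Co) = 39.4158/(39.4158+1.5438) = 0.9623
z = 1.7781
Q* = 479.6058 + 1.7781 * 109.5998 = 674.4852

674.4852 units


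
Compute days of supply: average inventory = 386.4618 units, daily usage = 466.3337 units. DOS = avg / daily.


DOS = 386.4618 / 466.3337 = 0.8287

0.8287 days


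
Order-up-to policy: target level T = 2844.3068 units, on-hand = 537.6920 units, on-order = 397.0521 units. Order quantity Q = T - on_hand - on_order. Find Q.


Inventory position = OH + OO = 537.6920 + 397.0521 = 934.7441
Q = 2844.3068 - 934.7441 = 1909.5627

1909.5627 units


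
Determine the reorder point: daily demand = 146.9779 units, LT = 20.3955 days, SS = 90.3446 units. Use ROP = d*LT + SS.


d*LT = 146.9779 * 20.3955 = 2997.6878
ROP = 2997.6878 + 90.3446 = 3088.0324

3088.0324 units


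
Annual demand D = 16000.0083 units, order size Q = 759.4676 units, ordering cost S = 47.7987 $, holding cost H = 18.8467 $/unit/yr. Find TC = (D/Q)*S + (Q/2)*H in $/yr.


Ordering cost = D*S/Q = 1006.9944
Holding cost = Q*H/2 = 7156.7290
TC = 1006.9944 + 7156.7290 = 8163.7234

8163.7234 $/yr


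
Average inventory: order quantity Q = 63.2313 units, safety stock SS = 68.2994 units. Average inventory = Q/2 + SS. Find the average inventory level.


Q/2 = 31.6156
Avg = 31.6156 + 68.2994 = 99.9151

99.9151 units


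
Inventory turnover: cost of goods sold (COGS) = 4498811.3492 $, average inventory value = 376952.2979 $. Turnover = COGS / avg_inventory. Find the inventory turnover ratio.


Turnover = 4498811.3492 / 376952.2979 = 11.9347

11.9347


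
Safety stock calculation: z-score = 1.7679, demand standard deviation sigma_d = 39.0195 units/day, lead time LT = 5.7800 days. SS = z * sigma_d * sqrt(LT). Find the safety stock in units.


sqrt(LT) = sqrt(5.7800) = 2.4042
SS = 1.7679 * 39.0195 * 2.4042 = 165.8454

165.8454 units


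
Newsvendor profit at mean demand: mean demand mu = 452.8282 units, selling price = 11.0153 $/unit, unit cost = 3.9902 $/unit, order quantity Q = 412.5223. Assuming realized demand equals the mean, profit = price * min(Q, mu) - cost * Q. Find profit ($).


Sales at mu = min(412.5223, 452.8282) = 412.5223
Revenue = 11.0153 * 412.5223 = 4544.0569
Total cost = 3.9902 * 412.5223 = 1646.0465
Profit = 4544.0569 - 1646.0465 = 2898.0104

2898.0104 $


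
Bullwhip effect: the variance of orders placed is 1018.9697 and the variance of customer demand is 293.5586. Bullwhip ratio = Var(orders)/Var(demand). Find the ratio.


BW = 1018.9697 / 293.5586 = 3.4711

3.4711


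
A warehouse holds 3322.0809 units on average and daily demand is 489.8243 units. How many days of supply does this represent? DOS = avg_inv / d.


DOS = 3322.0809 / 489.8243 = 6.7822

6.7822 days


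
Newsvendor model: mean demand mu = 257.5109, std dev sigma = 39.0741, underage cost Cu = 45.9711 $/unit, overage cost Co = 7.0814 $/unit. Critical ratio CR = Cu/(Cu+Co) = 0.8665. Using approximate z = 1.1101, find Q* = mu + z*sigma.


CR = Cu/(Cu+Co) = 45.9711/(45.9711+7.0814) = 0.8665
z = 1.1101
Q* = 257.5109 + 1.1101 * 39.0741 = 300.8871

300.8871 units


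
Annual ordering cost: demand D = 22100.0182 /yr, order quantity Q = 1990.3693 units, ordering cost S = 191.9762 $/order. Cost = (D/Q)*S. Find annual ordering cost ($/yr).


Number of orders = D/Q = 11.1035
Cost = 11.1035 * 191.9762 = 2131.6032

2131.6032 $/yr


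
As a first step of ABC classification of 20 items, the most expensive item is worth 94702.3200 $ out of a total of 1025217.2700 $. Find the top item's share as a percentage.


Top item = 94702.3200
Total = 1025217.2700
Percentage = 94702.3200 / 1025217.2700 * 100 = 9.2373

9.2373%


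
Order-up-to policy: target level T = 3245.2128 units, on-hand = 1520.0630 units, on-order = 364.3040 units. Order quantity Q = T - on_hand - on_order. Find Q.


Inventory position = OH + OO = 1520.0630 + 364.3040 = 1884.3670
Q = 3245.2128 - 1884.3670 = 1360.8458

1360.8458 units


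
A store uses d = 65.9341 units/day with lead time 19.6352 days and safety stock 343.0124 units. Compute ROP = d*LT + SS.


d*LT = 65.9341 * 19.6352 = 1294.6292
ROP = 1294.6292 + 343.0124 = 1637.6416

1637.6416 units


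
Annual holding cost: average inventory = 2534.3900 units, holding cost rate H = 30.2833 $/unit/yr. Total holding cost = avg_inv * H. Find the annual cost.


Cost = 2534.3900 * 30.2833 = 76749.6927

76749.6927 $/yr


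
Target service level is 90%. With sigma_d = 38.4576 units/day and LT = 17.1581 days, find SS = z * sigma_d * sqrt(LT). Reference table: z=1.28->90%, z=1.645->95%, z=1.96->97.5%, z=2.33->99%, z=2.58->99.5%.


From the table, SL = 90% corresponds to z = 1.28
sqrt(LT) = sqrt(17.1581) = 4.1422
SS = 1.28 * 38.4576 * 4.1422 = 203.9045

203.9045 units


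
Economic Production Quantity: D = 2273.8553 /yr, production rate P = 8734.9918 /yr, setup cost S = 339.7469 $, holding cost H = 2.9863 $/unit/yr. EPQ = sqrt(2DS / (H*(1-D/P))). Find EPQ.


1 - D/P = 1 - 0.2603 = 0.7397
H*(1-D/P) = 2.2089
2DS = 1545070.5784
EPQ = sqrt(699469.0036) = 836.3426

836.3426 units


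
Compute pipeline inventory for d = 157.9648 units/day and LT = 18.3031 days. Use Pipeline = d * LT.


Pipeline = 157.9648 * 18.3031 = 2891.2455

2891.2455 units


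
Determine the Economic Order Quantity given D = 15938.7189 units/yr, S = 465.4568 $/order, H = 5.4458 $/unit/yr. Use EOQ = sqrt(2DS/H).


2*D*S = 2 * 15938.7189 * 465.4568 = 14837570.1906
2*D*S/H = 2724589.6270
EOQ = sqrt(2724589.6270) = 1650.6331

1650.6331 units


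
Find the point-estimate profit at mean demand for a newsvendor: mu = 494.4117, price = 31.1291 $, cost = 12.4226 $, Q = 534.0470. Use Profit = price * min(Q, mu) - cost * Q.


Sales at mu = min(534.0470, 494.4117) = 494.4117
Revenue = 31.1291 * 494.4117 = 15390.5913
Total cost = 12.4226 * 534.0470 = 6634.2523
Profit = 15390.5913 - 6634.2523 = 8756.3390

8756.3390 $


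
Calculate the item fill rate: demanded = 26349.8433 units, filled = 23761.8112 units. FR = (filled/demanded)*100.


FR = 23761.8112 / 26349.8433 * 100 = 90.1782

90.1782%


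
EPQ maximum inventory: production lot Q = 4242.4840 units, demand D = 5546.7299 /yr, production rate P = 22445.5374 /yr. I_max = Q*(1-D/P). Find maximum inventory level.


D/P = 0.2471
1 - D/P = 0.7529
I_max = 4242.4840 * 0.7529 = 3194.0835

3194.0835 units


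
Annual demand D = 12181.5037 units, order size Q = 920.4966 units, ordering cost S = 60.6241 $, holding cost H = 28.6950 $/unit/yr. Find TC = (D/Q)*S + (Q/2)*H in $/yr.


Ordering cost = D*S/Q = 802.2764
Holding cost = Q*H/2 = 13206.8250
TC = 802.2764 + 13206.8250 = 14009.1014

14009.1014 $/yr


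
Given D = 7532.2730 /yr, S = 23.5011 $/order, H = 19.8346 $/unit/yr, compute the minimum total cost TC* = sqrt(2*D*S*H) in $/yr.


2*D*S*H = 7022110.9153
TC* = sqrt(7022110.9153) = 2649.9266

2649.9266 $/yr


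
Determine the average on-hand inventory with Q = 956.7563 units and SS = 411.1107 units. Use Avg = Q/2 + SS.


Q/2 = 478.3782
Avg = 478.3782 + 411.1107 = 889.4888

889.4888 units


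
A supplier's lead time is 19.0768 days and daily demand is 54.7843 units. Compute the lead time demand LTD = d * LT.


LTD = 54.7843 * 19.0768 = 1045.1091

1045.1091 units


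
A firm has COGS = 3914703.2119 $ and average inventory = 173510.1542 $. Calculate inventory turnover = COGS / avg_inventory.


Turnover = 3914703.2119 / 173510.1542 = 22.5618

22.5618


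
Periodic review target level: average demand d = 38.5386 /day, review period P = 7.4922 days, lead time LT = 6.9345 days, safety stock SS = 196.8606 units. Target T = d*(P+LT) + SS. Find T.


P + LT = 14.4267
d*(P+LT) = 38.5386 * 14.4267 = 555.9848
T = 555.9848 + 196.8606 = 752.8454

752.8454 units


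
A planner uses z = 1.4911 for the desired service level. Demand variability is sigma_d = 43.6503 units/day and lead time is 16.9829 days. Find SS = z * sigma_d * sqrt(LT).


sqrt(LT) = sqrt(16.9829) = 4.1210
SS = 1.4911 * 43.6503 * 4.1210 = 268.2254

268.2254 units


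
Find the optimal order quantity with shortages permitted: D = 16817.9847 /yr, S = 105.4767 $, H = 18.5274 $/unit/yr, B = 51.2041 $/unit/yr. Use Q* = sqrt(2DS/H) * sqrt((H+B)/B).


sqrt(2DS/H) = 437.5957
sqrt((H+B)/B) = 1.1670
Q* = 437.5957 * 1.1670 = 510.6639

510.6639 units


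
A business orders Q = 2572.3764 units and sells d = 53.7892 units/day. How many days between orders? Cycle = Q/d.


Cycle = 2572.3764 / 53.7892 = 47.8233

47.8233 days


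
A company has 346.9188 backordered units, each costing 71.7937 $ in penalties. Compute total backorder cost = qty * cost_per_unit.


Total = 346.9188 * 71.7937 = 24906.5843

24906.5843 $


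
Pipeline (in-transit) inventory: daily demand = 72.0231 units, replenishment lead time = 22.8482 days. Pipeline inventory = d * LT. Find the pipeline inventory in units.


Pipeline = 72.0231 * 22.8482 = 1645.5982

1645.5982 units


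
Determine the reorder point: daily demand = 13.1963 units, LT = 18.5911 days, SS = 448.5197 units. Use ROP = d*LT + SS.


d*LT = 13.1963 * 18.5911 = 245.3337
ROP = 245.3337 + 448.5197 = 693.8534

693.8534 units


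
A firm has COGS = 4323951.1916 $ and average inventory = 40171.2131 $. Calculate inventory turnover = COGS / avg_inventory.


Turnover = 4323951.1916 / 40171.2131 = 107.6381

107.6381


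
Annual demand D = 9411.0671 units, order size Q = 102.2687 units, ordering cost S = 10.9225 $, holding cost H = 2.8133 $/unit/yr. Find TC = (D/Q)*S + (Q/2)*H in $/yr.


Ordering cost = D*S/Q = 1005.1206
Holding cost = Q*H/2 = 143.8563
TC = 1005.1206 + 143.8563 = 1148.9769

1148.9769 $/yr


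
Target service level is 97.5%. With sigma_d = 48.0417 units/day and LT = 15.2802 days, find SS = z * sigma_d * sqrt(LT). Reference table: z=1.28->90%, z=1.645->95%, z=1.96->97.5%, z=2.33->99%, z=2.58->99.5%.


From the table, SL = 97.5% corresponds to z = 1.96
sqrt(LT) = sqrt(15.2802) = 3.9090
SS = 1.96 * 48.0417 * 3.9090 = 368.0772

368.0772 units


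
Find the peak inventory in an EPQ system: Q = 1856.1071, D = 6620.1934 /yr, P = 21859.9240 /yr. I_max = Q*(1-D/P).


D/P = 0.3028
1 - D/P = 0.6972
I_max = 1856.1071 * 0.6972 = 1293.9922

1293.9922 units


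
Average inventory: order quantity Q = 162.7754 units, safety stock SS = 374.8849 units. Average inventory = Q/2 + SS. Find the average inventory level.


Q/2 = 81.3877
Avg = 81.3877 + 374.8849 = 456.2726

456.2726 units


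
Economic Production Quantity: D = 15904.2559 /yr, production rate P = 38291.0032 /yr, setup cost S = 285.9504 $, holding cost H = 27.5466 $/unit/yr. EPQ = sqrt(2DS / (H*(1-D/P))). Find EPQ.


1 - D/P = 1 - 0.4154 = 0.5846
H*(1-D/P) = 16.1051
2DS = 9095656.6726
EPQ = sqrt(564770.2400) = 751.5120

751.5120 units


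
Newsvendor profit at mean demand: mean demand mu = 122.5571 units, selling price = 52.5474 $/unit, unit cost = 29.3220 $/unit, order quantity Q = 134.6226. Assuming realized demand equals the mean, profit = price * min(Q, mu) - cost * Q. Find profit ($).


Sales at mu = min(134.6226, 122.5571) = 122.5571
Revenue = 52.5474 * 122.5571 = 6440.0570
Total cost = 29.3220 * 134.6226 = 3947.4039
Profit = 6440.0570 - 3947.4039 = 2492.6531

2492.6531 $


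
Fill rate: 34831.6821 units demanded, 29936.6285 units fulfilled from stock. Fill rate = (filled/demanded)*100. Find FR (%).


FR = 29936.6285 / 34831.6821 * 100 = 85.9465

85.9465%


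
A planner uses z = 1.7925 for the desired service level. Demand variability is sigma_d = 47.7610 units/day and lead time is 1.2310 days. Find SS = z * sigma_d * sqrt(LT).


sqrt(LT) = sqrt(1.2310) = 1.1095
SS = 1.7925 * 47.7610 * 1.1095 = 94.9864

94.9864 units


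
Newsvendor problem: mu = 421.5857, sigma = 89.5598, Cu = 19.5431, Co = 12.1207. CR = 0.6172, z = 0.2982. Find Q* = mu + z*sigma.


CR = Cu/(Cu+Co) = 19.5431/(19.5431+12.1207) = 0.6172
z = 0.2982
Q* = 421.5857 + 0.2982 * 89.5598 = 448.2924

448.2924 units


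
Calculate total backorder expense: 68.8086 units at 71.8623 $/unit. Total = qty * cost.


Total = 68.8086 * 71.8623 = 4944.7443

4944.7443 $


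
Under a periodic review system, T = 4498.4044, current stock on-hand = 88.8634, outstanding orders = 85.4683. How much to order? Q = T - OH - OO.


Inventory position = OH + OO = 88.8634 + 85.4683 = 174.3317
Q = 4498.4044 - 174.3317 = 4324.0727

4324.0727 units


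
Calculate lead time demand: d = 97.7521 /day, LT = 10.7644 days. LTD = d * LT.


LTD = 97.7521 * 10.7644 = 1052.2427

1052.2427 units


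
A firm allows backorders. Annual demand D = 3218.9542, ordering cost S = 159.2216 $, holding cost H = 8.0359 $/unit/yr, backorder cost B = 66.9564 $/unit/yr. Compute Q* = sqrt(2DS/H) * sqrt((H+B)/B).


sqrt(2DS/H) = 357.1545
sqrt((H+B)/B) = 1.0583
Q* = 357.1545 * 1.0583 = 377.9796

377.9796 units


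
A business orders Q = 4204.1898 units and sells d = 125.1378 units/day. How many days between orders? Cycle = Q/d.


Cycle = 4204.1898 / 125.1378 = 33.5965

33.5965 days


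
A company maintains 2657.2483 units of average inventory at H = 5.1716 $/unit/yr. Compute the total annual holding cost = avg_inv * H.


Cost = 2657.2483 * 5.1716 = 13742.2253

13742.2253 $/yr


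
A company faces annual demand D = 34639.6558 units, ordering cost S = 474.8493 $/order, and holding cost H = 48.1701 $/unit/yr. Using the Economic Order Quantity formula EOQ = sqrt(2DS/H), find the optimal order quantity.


2*D*S = 2 * 34639.6558 * 474.8493 = 32897232.6177
2*D*S/H = 682938.8483
EOQ = sqrt(682938.8483) = 826.4011

826.4011 units


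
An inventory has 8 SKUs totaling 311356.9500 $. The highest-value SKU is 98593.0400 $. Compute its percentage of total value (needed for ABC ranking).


Top item = 98593.0400
Total = 311356.9500
Percentage = 98593.0400 / 311356.9500 * 100 = 31.6656

31.6656%


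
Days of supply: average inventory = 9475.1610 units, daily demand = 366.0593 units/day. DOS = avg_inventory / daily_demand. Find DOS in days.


DOS = 9475.1610 / 366.0593 = 25.8842

25.8842 days


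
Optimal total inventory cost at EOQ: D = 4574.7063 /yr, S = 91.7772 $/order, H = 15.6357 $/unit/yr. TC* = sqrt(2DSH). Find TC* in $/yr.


2*D*S*H = 13129414.0898
TC* = sqrt(13129414.0898) = 3623.4533

3623.4533 $/yr


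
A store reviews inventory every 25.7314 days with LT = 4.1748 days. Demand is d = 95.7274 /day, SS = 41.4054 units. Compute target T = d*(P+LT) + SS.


P + LT = 29.9062
d*(P+LT) = 95.7274 * 29.9062 = 2862.8428
T = 2862.8428 + 41.4054 = 2904.2482

2904.2482 units


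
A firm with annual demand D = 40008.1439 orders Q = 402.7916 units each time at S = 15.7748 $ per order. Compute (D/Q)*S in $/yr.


Number of orders = D/Q = 99.3272
Cost = 99.3272 * 15.7748 = 1566.8660

1566.8660 $/yr


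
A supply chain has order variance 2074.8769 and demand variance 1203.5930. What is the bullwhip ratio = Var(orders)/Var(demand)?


BW = 2074.8769 / 1203.5930 = 1.7239

1.7239


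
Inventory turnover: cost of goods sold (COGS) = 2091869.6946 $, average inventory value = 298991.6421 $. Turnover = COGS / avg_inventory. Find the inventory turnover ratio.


Turnover = 2091869.6946 / 298991.6421 = 6.9964

6.9964


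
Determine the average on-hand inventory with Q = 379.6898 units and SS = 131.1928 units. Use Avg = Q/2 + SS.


Q/2 = 189.8449
Avg = 189.8449 + 131.1928 = 321.0377

321.0377 units


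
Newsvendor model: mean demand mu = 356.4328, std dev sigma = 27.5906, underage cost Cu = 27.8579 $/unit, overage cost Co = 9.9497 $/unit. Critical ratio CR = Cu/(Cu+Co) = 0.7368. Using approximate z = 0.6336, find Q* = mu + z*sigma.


CR = Cu/(Cu+Co) = 27.8579/(27.8579+9.9497) = 0.7368
z = 0.6336
Q* = 356.4328 + 0.6336 * 27.5906 = 373.9142

373.9142 units


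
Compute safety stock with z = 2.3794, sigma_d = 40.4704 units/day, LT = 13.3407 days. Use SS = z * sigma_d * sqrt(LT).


sqrt(LT) = sqrt(13.3407) = 3.6525
SS = 2.3794 * 40.4704 * 3.6525 = 351.7177

351.7177 units


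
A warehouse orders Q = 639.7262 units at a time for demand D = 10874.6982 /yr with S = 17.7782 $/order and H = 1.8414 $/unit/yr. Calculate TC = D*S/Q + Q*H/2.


Ordering cost = D*S/Q = 302.2114
Holding cost = Q*H/2 = 588.9959
TC = 302.2114 + 588.9959 = 891.2073

891.2073 $/yr


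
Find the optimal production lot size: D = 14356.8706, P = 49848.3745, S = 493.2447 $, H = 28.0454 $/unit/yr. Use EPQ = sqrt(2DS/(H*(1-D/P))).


1 - D/P = 1 - 0.2880 = 0.7120
H*(1-D/P) = 19.9680
2DS = 14162900.6641
EPQ = sqrt(709279.1104) = 842.1871

842.1871 units


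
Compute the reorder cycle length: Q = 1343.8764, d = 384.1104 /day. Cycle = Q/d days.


Cycle = 1343.8764 / 384.1104 = 3.4987

3.4987 days


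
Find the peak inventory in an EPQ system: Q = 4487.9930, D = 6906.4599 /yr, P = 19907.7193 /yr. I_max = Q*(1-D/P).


D/P = 0.3469
1 - D/P = 0.6531
I_max = 4487.9930 * 0.6531 = 2931.0018

2931.0018 units


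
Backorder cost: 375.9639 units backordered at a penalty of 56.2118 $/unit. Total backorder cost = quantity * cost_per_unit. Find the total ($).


Total = 375.9639 * 56.2118 = 21133.6076

21133.6076 $


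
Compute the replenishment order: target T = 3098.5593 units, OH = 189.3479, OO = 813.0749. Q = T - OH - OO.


Inventory position = OH + OO = 189.3479 + 813.0749 = 1002.4228
Q = 3098.5593 - 1002.4228 = 2096.1365

2096.1365 units


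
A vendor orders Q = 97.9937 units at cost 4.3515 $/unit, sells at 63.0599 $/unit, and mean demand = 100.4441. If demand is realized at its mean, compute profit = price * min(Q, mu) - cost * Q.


Sales at mu = min(97.9937, 100.4441) = 97.9937
Revenue = 63.0599 * 97.9937 = 6179.4729
Total cost = 4.3515 * 97.9937 = 426.4196
Profit = 6179.4729 - 426.4196 = 5753.0533

5753.0533 $


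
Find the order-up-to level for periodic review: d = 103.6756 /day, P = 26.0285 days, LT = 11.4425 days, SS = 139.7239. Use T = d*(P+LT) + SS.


P + LT = 37.4710
d*(P+LT) = 103.6756 * 37.4710 = 3884.8284
T = 3884.8284 + 139.7239 = 4024.5523

4024.5523 units


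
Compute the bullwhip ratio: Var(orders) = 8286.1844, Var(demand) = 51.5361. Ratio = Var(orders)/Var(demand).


BW = 8286.1844 / 51.5361 = 160.7841

160.7841


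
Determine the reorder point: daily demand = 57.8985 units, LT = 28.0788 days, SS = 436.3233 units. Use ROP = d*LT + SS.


d*LT = 57.8985 * 28.0788 = 1625.7204
ROP = 1625.7204 + 436.3233 = 2062.0437

2062.0437 units


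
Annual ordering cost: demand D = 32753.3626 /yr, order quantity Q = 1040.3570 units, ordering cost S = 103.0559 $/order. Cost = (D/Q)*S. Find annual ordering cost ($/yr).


Number of orders = D/Q = 31.4828
Cost = 31.4828 * 103.0559 = 3244.4894

3244.4894 $/yr


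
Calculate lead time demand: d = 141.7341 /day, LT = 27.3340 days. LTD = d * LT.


LTD = 141.7341 * 27.3340 = 3874.1599

3874.1599 units


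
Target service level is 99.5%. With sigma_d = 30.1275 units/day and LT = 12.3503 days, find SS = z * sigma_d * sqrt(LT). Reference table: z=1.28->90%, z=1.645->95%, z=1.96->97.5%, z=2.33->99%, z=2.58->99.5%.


From the table, SL = 99.5% corresponds to z = 2.58
sqrt(LT) = sqrt(12.3503) = 3.5143
SS = 2.58 * 30.1275 * 3.5143 = 273.1628

273.1628 units


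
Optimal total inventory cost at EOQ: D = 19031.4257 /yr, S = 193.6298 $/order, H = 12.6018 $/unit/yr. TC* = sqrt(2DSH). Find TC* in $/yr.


2*D*S*H = 92876555.2147
TC* = sqrt(92876555.2147) = 9637.2483

9637.2483 $/yr


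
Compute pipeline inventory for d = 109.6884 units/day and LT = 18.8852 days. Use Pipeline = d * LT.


Pipeline = 109.6884 * 18.8852 = 2071.4874

2071.4874 units


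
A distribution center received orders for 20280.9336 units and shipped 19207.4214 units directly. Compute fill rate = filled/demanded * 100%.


FR = 19207.4214 / 20280.9336 * 100 = 94.7068

94.7068%


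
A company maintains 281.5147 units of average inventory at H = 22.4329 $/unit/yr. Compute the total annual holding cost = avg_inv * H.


Cost = 281.5147 * 22.4329 = 6315.1911

6315.1911 $/yr


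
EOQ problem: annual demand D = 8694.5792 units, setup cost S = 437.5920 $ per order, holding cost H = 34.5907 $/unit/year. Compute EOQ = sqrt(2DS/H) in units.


2*D*S = 2 * 8694.5792 * 437.5920 = 7609356.6026
2*D*S/H = 219982.7295
EOQ = sqrt(219982.7295) = 469.0232

469.0232 units


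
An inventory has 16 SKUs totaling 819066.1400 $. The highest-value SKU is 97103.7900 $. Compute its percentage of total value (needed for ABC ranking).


Top item = 97103.7900
Total = 819066.1400
Percentage = 97103.7900 / 819066.1400 * 100 = 11.8554

11.8554%


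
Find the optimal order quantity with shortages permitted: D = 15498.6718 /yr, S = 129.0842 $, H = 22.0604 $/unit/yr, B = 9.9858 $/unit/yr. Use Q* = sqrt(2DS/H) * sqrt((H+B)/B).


sqrt(2DS/H) = 425.8848
sqrt((H+B)/B) = 1.7914
Q* = 425.8848 * 1.7914 = 762.9374

762.9374 units


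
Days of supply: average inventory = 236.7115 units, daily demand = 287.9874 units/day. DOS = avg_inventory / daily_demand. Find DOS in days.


DOS = 236.7115 / 287.9874 = 0.8220

0.8220 days


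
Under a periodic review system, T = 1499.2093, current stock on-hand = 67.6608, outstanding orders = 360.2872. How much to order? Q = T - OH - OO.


Inventory position = OH + OO = 67.6608 + 360.2872 = 427.9480
Q = 1499.2093 - 427.9480 = 1071.2613

1071.2613 units


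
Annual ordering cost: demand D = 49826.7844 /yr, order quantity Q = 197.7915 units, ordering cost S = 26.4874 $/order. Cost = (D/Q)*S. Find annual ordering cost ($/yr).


Number of orders = D/Q = 251.9157
Cost = 251.9157 * 26.4874 = 6672.5919

6672.5919 $/yr


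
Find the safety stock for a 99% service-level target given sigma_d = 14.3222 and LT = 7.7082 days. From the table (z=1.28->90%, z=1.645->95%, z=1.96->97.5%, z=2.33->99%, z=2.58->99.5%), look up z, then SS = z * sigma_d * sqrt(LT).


From the table, SL = 99% corresponds to z = 2.33
sqrt(LT) = sqrt(7.7082) = 2.7764
SS = 2.33 * 14.3222 * 2.7764 = 92.6493

92.6493 units


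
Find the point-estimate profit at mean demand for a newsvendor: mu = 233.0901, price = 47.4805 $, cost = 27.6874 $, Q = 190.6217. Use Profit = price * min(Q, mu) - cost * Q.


Sales at mu = min(190.6217, 233.0901) = 190.6217
Revenue = 47.4805 * 190.6217 = 9050.8136
Total cost = 27.6874 * 190.6217 = 5277.8193
Profit = 9050.8136 - 5277.8193 = 3772.9944

3772.9944 $


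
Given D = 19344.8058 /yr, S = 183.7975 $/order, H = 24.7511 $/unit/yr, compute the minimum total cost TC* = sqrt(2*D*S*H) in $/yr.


2*D*S*H = 176006405.8885
TC* = sqrt(176006405.8885) = 13266.7406

13266.7406 $/yr


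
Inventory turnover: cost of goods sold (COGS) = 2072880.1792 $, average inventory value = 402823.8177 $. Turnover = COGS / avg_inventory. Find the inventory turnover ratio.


Turnover = 2072880.1792 / 402823.8177 = 5.1459

5.1459


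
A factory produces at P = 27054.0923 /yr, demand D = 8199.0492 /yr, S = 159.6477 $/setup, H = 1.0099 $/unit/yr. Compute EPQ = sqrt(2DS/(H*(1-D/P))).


1 - D/P = 1 - 0.3031 = 0.6969
H*(1-D/P) = 0.7038
2DS = 2617918.6939
EPQ = sqrt(3719488.4976) = 1928.5975

1928.5975 units


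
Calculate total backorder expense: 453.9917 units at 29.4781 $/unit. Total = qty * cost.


Total = 453.9917 * 29.4781 = 13382.8127

13382.8127 $


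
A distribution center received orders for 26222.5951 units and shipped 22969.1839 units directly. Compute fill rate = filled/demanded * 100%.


FR = 22969.1839 / 26222.5951 * 100 = 87.5931

87.5931%


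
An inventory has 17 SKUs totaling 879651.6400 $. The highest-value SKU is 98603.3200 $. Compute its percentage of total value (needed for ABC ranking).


Top item = 98603.3200
Total = 879651.6400
Percentage = 98603.3200 / 879651.6400 * 100 = 11.2094

11.2094%


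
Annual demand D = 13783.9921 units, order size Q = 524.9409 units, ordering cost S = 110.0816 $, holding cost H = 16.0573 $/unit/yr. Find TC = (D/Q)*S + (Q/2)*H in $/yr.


Ordering cost = D*S/Q = 2890.5424
Holding cost = Q*H/2 = 4214.5668
TC = 2890.5424 + 4214.5668 = 7105.1091

7105.1091 $/yr


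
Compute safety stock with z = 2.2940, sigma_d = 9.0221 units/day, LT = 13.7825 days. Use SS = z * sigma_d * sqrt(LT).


sqrt(LT) = sqrt(13.7825) = 3.7125
SS = 2.2940 * 9.0221 * 3.7125 = 76.8361

76.8361 units


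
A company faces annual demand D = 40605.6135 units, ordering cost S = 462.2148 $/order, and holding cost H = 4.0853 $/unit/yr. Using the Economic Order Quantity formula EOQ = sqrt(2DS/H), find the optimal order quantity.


2*D*S = 2 * 40605.6135 * 462.2148 = 37537031.0456
2*D*S/H = 9188316.9034
EOQ = sqrt(9188316.9034) = 3031.2237

3031.2237 units


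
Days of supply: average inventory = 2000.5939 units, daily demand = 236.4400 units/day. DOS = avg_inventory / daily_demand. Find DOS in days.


DOS = 2000.5939 / 236.4400 = 8.4613

8.4613 days


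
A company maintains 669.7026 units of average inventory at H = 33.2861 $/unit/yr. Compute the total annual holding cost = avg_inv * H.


Cost = 669.7026 * 33.2861 = 22291.7877

22291.7877 $/yr


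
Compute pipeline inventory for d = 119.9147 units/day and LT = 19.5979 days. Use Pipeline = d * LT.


Pipeline = 119.9147 * 19.5979 = 2350.0763

2350.0763 units


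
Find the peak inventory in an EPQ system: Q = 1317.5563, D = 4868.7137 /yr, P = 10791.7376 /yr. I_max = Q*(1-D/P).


D/P = 0.4512
1 - D/P = 0.5488
I_max = 1317.5563 * 0.5488 = 723.1382

723.1382 units


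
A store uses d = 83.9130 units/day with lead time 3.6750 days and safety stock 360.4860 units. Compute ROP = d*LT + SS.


d*LT = 83.9130 * 3.6750 = 308.3803
ROP = 308.3803 + 360.4860 = 668.8663

668.8663 units


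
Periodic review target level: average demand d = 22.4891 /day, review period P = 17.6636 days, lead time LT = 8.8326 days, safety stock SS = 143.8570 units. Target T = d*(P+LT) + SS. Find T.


P + LT = 26.4962
d*(P+LT) = 22.4891 * 26.4962 = 595.8757
T = 595.8757 + 143.8570 = 739.7327

739.7327 units


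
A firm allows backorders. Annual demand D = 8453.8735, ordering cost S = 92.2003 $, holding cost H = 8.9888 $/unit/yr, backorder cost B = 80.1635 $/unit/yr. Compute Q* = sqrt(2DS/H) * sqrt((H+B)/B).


sqrt(2DS/H) = 416.4455
sqrt((H+B)/B) = 1.0546
Q* = 416.4455 * 1.0546 = 439.1735

439.1735 units


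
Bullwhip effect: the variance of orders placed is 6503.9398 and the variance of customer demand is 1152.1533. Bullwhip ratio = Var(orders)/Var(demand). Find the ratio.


BW = 6503.9398 / 1152.1533 = 5.6450

5.6450


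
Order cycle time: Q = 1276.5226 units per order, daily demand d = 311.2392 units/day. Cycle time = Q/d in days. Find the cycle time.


Cycle = 1276.5226 / 311.2392 = 4.1014

4.1014 days


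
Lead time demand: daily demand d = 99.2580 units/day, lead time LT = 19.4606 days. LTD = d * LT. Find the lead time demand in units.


LTD = 99.2580 * 19.4606 = 1931.6202

1931.6202 units


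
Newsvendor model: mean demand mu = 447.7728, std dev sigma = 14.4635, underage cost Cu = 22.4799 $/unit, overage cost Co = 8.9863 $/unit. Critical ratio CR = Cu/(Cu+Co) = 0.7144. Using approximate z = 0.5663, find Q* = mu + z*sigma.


CR = Cu/(Cu+Co) = 22.4799/(22.4799+8.9863) = 0.7144
z = 0.5663
Q* = 447.7728 + 0.5663 * 14.4635 = 455.9635

455.9635 units


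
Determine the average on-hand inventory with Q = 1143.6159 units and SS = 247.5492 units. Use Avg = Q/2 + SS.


Q/2 = 571.8080
Avg = 571.8080 + 247.5492 = 819.3572

819.3572 units


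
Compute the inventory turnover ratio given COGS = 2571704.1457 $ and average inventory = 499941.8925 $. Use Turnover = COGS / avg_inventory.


Turnover = 2571704.1457 / 499941.8925 = 5.1440

5.1440


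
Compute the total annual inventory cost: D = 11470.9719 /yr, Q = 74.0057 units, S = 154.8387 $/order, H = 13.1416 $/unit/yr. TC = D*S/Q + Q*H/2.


Ordering cost = D*S/Q = 24000.1835
Holding cost = Q*H/2 = 486.2767
TC = 24000.1835 + 486.2767 = 24486.4601

24486.4601 $/yr


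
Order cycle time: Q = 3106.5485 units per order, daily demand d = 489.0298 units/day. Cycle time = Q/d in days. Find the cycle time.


Cycle = 3106.5485 / 489.0298 = 6.3525

6.3525 days


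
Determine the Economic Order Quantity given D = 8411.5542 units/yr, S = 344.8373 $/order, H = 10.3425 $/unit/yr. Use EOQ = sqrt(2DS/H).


2*D*S = 2 * 8411.5542 * 344.8373 = 5801235.2783
2*D*S/H = 560912.2822
EOQ = sqrt(560912.2822) = 748.9408

748.9408 units


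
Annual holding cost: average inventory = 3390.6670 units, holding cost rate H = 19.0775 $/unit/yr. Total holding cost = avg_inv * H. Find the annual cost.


Cost = 3390.6670 * 19.0775 = 64685.4497

64685.4497 $/yr


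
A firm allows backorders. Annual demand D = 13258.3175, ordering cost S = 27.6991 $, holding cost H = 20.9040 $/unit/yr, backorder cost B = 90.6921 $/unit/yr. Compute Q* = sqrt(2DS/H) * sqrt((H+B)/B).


sqrt(2DS/H) = 187.4465
sqrt((H+B)/B) = 1.1093
Q* = 187.4465 * 1.1093 = 207.9300

207.9300 units


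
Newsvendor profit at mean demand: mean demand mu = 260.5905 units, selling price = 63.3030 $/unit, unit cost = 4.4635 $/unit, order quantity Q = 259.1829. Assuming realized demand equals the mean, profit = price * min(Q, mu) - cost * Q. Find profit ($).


Sales at mu = min(259.1829, 260.5905) = 259.1829
Revenue = 63.3030 * 259.1829 = 16407.0551
Total cost = 4.4635 * 259.1829 = 1156.8629
Profit = 16407.0551 - 1156.8629 = 15250.1922

15250.1922 $


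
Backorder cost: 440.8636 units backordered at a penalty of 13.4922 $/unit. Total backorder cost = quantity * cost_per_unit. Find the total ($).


Total = 440.8636 * 13.4922 = 5948.2199

5948.2199 $


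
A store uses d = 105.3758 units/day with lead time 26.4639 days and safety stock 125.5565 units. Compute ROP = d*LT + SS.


d*LT = 105.3758 * 26.4639 = 2788.6546
ROP = 2788.6546 + 125.5565 = 2914.2111

2914.2111 units


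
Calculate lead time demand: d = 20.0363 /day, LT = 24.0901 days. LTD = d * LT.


LTD = 20.0363 * 24.0901 = 482.6765

482.6765 units


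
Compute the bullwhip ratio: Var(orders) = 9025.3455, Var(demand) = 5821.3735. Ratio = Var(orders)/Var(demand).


BW = 9025.3455 / 5821.3735 = 1.5504

1.5504


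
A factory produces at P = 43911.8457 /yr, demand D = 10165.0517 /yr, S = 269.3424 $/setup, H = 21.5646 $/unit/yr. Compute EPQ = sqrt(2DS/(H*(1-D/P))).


1 - D/P = 1 - 0.2315 = 0.7685
H*(1-D/P) = 16.5727
2DS = 5475758.8420
EPQ = sqrt(330409.1590) = 574.8123

574.8123 units


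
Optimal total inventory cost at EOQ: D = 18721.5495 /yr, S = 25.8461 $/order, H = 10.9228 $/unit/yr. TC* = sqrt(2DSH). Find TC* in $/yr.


2*D*S*H = 10570627.9678
TC* = sqrt(10570627.9678) = 3251.2502

3251.2502 $/yr


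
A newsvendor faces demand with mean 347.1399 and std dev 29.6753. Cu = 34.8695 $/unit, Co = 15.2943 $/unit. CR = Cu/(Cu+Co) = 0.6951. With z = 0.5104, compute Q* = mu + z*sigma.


CR = Cu/(Cu+Co) = 34.8695/(34.8695+15.2943) = 0.6951
z = 0.5104
Q* = 347.1399 + 0.5104 * 29.6753 = 362.2862

362.2862 units


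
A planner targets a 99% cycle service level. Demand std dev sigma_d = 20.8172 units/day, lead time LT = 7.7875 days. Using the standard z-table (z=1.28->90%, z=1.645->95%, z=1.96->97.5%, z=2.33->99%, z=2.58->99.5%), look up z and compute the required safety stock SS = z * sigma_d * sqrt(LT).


From the table, SL = 99% corresponds to z = 2.33
sqrt(LT) = sqrt(7.7875) = 2.7906
SS = 2.33 * 20.8172 * 2.7906 = 135.3559

135.3559 units
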